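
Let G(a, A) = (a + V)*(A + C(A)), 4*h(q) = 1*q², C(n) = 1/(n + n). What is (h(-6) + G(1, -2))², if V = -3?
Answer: 729/4 ≈ 182.25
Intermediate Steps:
C(n) = 1/(2*n)
h(q) = q²/4 (h(q) = (1*q²)/4 = q²/4)
G(a, A) = (-3 + a)*(A + 1/(2*A)) (G(a, A) = (a - 3)*(A + 1/(2*A)) = (-3 + a)*(A + 1/(2*A)))
(h(-6) + G(1, -2))² = ((¼)*(-6)² + (½)*(-3 + 1 + 2*(-2)²*(-3 + 1))/(-2))² = ((¼)*36 + (½)*(-½)*(-3 + 1 + 2*4*(-2)))² = (9 + (½)*(-½)*(-3 + 1 - 16))² = (9 + (½)*(-½)*(-18))² = (9 + 9/2)² = (27/2)² = 729/4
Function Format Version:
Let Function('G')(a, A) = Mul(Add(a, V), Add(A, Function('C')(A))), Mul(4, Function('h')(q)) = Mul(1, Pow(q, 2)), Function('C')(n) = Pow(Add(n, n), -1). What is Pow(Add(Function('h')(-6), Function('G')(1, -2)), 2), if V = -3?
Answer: Rational(729, 4) ≈ 182.25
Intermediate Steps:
Function('C')(n) = Mul(Rational(1, 2), Pow(n, -1)) (Function('C')(n) = Pow(Mul(2, n), -1) = Mul(Rational(1, 2), Pow(n, -1)))
Function('h')(q) = Mul(Rational(1, 4), Pow(q, 2)) (Function('h')(q) = Mul(Rational(1, 4), Mul(1, Pow(q, 2))) = Mul(Rational(1, 4), Pow(q, 2)))
Function('G')(a, A) = Mul(Add(-3, a), Add(A, Mul(Rational(1, 2), Pow(A, -1)))) (Function('G')(a, A) = Mul(Add(a, -3), Add(A, Mul(Rational(1, 2), Pow(A, -1)))) = Mul(Add(-3, a), Add(A, Mul(Rational(1, 2), Pow(A, -1)))))
Pow(Add(Function('h')(-6), Function('G')(1, -2)), 2) = Pow(Add(Mul(Rational(1, 4), Pow(-6, 2)), Mul(Rational(1, 2), Pow(-2, -1), Add(-3, 1, Mul(2, Pow(-2, 2), Add(-3, 1))))), 2) = Pow(Add(Mul(Rational(1, 4), 36), Mul(Rational(1, 2), Rational(-1, 2), Add(-3, 1, Mul(2, 4, -2)))), 2) = Pow(Add(9, Mul(Rational(1, 2), Rational(-1, 2), Add(-3, 1, -16))), 2) = Pow(Add(9, Mul(Rational(1, 2), Rational(-1, 2), -18)), 2) = Pow(Add(9, Rational(9, 2)), 2) = Pow(Rational(27, 2), 2) = Rational(729, 4)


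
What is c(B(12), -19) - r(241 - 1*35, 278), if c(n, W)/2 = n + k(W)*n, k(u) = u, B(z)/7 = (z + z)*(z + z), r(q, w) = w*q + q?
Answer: -202626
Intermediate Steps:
r(q, w) = q + q*w (r(q, w) = q*w + q = q + q*w)
B(z) = 28*z² (B(z) = 7*((z + z)*(z + z)) = 7*((2*z)*(2*z)) = 7*(4*z²) = 28*z²)
c(n, W) = 2*n + 2*W*n (c(n, W) = 2*(n + W*n) = 2*n + 2*W*n)
c(B(12), -19) - r(241 - 1*35, 278) = 2*(28*12²)*(1 - 19) - (241 - 1*35)*(1 + 278) = 2*(28*144)*(-18) - (241 - 35)*279 = 2*4032*(-18) - 206*279 = -145152 - 1*57474 = -145152 - 57474 = -202626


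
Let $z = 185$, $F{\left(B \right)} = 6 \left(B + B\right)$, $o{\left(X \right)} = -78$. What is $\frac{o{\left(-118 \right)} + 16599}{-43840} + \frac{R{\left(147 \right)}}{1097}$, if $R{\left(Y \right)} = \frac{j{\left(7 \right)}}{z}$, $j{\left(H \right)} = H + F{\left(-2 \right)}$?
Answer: $- \frac{134143985}{355884352} \approx -0.37693$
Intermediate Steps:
$F{\left(B \right)} = 12 B$ ($F{\left(B \right)} = 6 \cdot 2 B = 12 B$)
$j{\left(H \right)} = -24 + H$ ($j{\left(H \right)} = H + 12 \left(-2\right) = H - 24 = -24 + H$)
$R{\left(Y \right)} = - \frac{17}{185}$ ($R{\left(Y \right)} = \frac{-24 + 7}{185} = \left(-17\right) \frac{1}{185} = - \frac{17}{185}$)
$\frac{o{\left(-118 \right)} + 16599}{-43840} + \frac{R{\left(147 \right)}}{1097} = \frac{-78 + 16599}{-43840} - \frac{17}{185 \cdot 1097} = 16521 \left(- \frac{1}{43840}\right) - \frac{17}{202945} = - \frac{16521}{43840} - \frac{17}{202945} = - \frac{134143985}{355884352}$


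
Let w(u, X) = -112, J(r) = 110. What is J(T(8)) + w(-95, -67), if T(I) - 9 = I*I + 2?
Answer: -2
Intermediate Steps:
T(I) = 11 + I² (T(I) = 9 + (I*I + 2) = 9 + (I² + 2) = 9 + (2 + I²) = 11 + I²)
J(T(8)) + w(-95, -67) = 110 - 112 = -2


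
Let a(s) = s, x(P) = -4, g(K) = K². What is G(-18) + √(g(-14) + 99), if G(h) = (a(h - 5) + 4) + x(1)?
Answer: -23 + √295 ≈ -5.8244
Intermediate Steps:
G(h) = -5 + h (G(h) = ((h - 5) + 4) - 4 = ((-5 + h) + 4) - 4 = (-1 + h) - 4 = -5 + h)
G(-18) + √(g(-14) + 99) = (-5 - 18) + √((-14)² + 99) = -23 + √(196 + 99) = -23 + √295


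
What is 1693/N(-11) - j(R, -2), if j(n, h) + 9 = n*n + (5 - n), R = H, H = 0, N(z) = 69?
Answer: 1969/69 ≈ 28.536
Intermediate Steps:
R = 0
j(n, h) = -4 + n² - n (j(n, h) = -9 + (n*n + (5 - n)) = -9 + (n² + (5 - n)) = -9 + (5 + n² - n) = -4 + n² - n)
1693/N(-11) - j(R, -2) = 1693/69 - (-4 + 0² - 1*0) = 1693*(1/69) - (-4 + 0 + 0) = 1693/69 - 1*(-4) = 1693/69 + 4 = 1969/69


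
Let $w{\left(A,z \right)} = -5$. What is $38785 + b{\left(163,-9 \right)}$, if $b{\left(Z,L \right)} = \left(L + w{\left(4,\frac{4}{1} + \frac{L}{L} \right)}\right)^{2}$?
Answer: $38981$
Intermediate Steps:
$b{\left(Z,L \right)} = \left(-5 + L\right)^{2}$ ($b{\left(Z,L \right)} = \left(L - 5\right)^{2} = \left(-5 + L\right)^{2}$)
$38785 + b{\left(163,-9 \right)} = 38785 + \left(-5 - 9\right)^{2} = 38785 + \left(-14\right)^{2} = 38785 + 196 = 38981$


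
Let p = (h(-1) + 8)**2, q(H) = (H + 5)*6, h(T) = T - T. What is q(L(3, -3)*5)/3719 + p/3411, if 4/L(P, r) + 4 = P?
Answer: -68974/12685509 ≈ -0.0054372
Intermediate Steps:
L(P, r) = 4/(-4 + P)
h(T) = 0
q(H) = 30 + 6*H (q(H) = (5 + H)*6 = 30 + 6*H)
p = 64 (p = (0 + 8)**2 = 8**2 = 64)
q(L(3, -3)*5)/3719 + p/3411 = (30 + 6*((4/(-4 + 3))*5))/3719 + 64/3411 = (30 + 6*((4/(-1))*5))*(1/3719) + 64*(1/3411) = (30 + 6*((4*(-1))*5))*(1/3719) + 64/3411 = (30 + 6*(-4*5))*(1/3719) + 64/3411 = (30 + 6*(-20))*(1/3719) + 64/3411 = (30 - 120)*(1/3719) + 64/3411 = -90*1/3719 + 64/3411 = -90/3719 + 64/3411 = -68974/12685509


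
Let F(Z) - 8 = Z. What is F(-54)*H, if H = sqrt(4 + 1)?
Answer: -46*sqrt(5) ≈ -102.86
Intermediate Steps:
F(Z) = 8 + Z
H = sqrt(5) ≈ 2.2361
F(-54)*H = (8 - 54)*sqrt(5) = -46*sqrt(5)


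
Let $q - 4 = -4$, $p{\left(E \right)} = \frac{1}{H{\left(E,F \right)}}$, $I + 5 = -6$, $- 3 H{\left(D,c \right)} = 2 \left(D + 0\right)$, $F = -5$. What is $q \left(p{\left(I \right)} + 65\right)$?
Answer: $0$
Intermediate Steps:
$H{\left(D,c \right)} = - \frac{2 D}{3}$ ($H{\left(D,c \right)} = - \frac{2 \left(D + 0\right)}{3} = - \frac{2 D}{3}$)
$I = -11$ ($I = -5 - 6 = -11$)
$p{\left(E \right)} = - \frac{3}{2 E}$ ($p{\left(E \right)} = \frac{1}{\left(- \frac{2}{3}\right) E} = - \frac{3}{2 E}$)
$q = 0$ ($q = 4 - 4 = 0$)
$q \left(p{\left(I \right)} + 65\right) = 0 \left(- \frac{3}{2 \left(-11\right)} + 65\right) = 0 \left(\left(- \frac{3}{2}\right) \left(- \frac{1}{11}\right) + 65\right) = 0 \left(\frac{3}{22} + 65\right) = 0 \cdot \frac{1433}{22} = 0$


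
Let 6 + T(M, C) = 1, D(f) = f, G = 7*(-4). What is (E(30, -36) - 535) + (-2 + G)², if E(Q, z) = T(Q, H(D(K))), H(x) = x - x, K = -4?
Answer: 360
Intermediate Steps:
G = -28
H(x) = 0
T(M, C) = -5 (T(M, C) = -6 + 1 = -5)
E(Q, z) = -5
(E(30, -36) - 535) + (-2 + G)² = (-5 - 535) + (-2 - 28)² = -540 + (-30)² = -540 + 900 = 360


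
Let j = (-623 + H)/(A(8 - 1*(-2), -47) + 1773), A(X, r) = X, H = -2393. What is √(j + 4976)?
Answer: 2*√3953442334/1783 ≈ 70.529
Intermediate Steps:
j = -3016/1783 (j = (-623 - 2393)/((8 - 1*(-2)) + 1773) = -3016/((8 + 2) + 1773) = -3016/(10 + 1773) = -3016/1783 ≈ -1.6915)
√(j + 4976) = √(-3016/1783 + 4976) = √(8869192/1783) = 2*√3953442334/1783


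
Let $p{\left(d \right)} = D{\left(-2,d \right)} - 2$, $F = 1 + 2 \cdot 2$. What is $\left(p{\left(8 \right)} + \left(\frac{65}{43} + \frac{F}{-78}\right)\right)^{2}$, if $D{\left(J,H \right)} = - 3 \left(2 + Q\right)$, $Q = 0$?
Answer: $\frac{482988529}{11249316} \approx 42.935$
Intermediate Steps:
$D{\left(J,H \right)} = -6$ ($D{\left(J,H \right)} = - 3 \left(2 + 0\right) = \left(-3\right) 2 = -6$)
$F = 5$ ($F = 1 + 4 = 5$)
$p{\left(d \right)} = -8$ ($p{\left(d \right)} = -6 - 2 = -8$)
$\left(p{\left(8 \right)} + \left(\frac{65}{43} + \frac{F}{-78}\right)\right)^{2} = \left(-8 + \left(\frac{65}{43} + \frac{5}{-78}\right)\right)^{2} = \left(-8 + \left(65 \cdot \frac{1}{43} + 5 \left(- \frac{1}{78}\right)\right)\right)^{2} = \left(-8 + \left(\frac{65}{43} - \frac{5}{78}\right)\right)^{2} = \left(-8 + \frac{4855}{3354}\right)^{2} = \left(- \frac{21977}{3354}\right)^{2} = \frac{482988529}{11249316}$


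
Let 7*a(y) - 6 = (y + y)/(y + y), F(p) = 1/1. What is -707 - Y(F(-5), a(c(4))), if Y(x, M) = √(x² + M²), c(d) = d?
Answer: -707 - √2 ≈ -708.41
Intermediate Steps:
F(p) = 1
a(y) = 1 (a(y) = 6/7 + ((y + y)/(y + y))/7 = 6/7 + ((2*y)/((2*y)))/7 = 6/7 + ((2*y)*(1/(2*y)))/7 = 6/7 + (⅐)*1 = 6/7 + ⅐ = 1)
Y(x, M) = √(M² + x²)
-707 - Y(F(-5), a(c(4))) = -707 - √(1² + 1²) = -707 - √(1 + 1) = -707 - √2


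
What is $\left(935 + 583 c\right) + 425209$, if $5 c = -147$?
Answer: $\frac{2045019}{5} \approx 4.09 \cdot 10^{5}$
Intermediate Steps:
$c = - \frac{147}{5}$ ($c = \frac{1}{5} \left(-147\right) = - \frac{147}{5} \approx -29.4$)
$\left(935 + 583 c\right) + 425209 = \left(935 + 583 \left(- \frac{147}{5}\right)\right) + 425209 = \left(935 - \frac{85701}{5}\right) + 425209 = - \frac{81026}{5} + 425209 = \frac{2045019}{5}$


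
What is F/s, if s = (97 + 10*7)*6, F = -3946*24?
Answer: -15784/167 ≈ -94.515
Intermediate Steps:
F = -94704
s = 1002 (s = (97 + 70)*6 = 167*6 = 1002)
F/s = -94704/1002 = -94704*1/1002 = -15784/167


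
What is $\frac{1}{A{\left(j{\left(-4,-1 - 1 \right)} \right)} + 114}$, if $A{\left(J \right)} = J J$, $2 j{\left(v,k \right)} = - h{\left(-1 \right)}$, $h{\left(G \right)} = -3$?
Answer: $\frac{4}{465} \approx 0.0086021$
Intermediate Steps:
$j{\left(v,k \right)} = \frac{3}{2}$ ($j{\left(v,k \right)} = \frac{\left(-1\right) \left(-3\right)}{2} = \frac{1}{2} \cdot 3 = \frac{3}{2}$)
$A{\left(J \right)} = J^{2}$
$\frac{1}{A{\left(j{\left(-4,-1 - 1 \right)} \right)} + 114} = \frac{1}{\left(\frac{3}{2}\right)^{2} + 114} = \frac{1}{\frac{9}{4} + 114} = \frac{1}{\frac{465}{4}} = \frac{4}{465}$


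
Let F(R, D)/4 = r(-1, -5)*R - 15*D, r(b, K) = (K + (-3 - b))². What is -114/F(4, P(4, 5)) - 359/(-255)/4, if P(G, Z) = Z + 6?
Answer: -17941/31620 ≈ -0.56739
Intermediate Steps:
r(b, K) = (-3 + K - b)²
P(G, Z) = 6 + Z
F(R, D) = -60*D + 196*R (F(R, D) = 4*((3 - 1 - 1*(-5))²*R - 15*D) = 4*((3 - 1 + 5)²*R - 15*D) = 4*(7²*R - 15*D) = 4*(49*R - 15*D) = 4*(-15*D + 49*R) = -60*D + 196*R)
-114/F(4, P(4, 5)) - 359/(-255)/4 = -114/(-60*(6 + 5) + 196*4) - 359/(-255)/4 = -114/(-60*11 + 784) - 359*(-1/255)*(¼) = -114/(-660 + 784) + (359/255)*(¼) = -114/124 + 359/1020 = -114*1/124 + 359/1020 = -57/62 + 359/1020 = -17941/31620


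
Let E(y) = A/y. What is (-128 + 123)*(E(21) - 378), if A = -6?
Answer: 13240/7 ≈ 1891.4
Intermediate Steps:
E(y) = -6/y
(-128 + 123)*(E(21) - 378) = (-128 + 123)*(-6/21 - 378) = -5*(-6*1/21 - 378) = -5*(-2/7 - 378) = -5*(-2648/7) = 13240/7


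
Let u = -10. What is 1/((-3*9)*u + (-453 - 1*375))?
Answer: -1/558 ≈ -0.0017921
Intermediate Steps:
1/((-3*9)*u + (-453 - 1*375)) = 1/(-3*9*(-10) + (-453 - 1*375)) = 1/(-27*(-10) + (-453 - 375)) = 1/(270 - 828) = 1/(-558) = -1/558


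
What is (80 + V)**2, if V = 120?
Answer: 40000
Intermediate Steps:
(80 + V)**2 = (80 + 120)**2 = 200**2 = 40000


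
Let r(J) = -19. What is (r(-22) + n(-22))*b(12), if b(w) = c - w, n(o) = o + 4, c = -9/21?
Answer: 3219/7 ≈ 459.86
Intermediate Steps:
c = -3/7 (c = -9*1/21 = -3/7 ≈ -0.42857)
n(o) = 4 + o
b(w) = -3/7 - w
(r(-22) + n(-22))*b(12) = (-19 + (4 - 22))*(-3/7 - 1*12) = (-19 - 18)*(-3/7 - 12) = -37*(-87/7) = 3219/7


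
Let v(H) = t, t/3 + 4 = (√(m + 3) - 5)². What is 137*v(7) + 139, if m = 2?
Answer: 10825 - 4110*√5 ≈ 1634.8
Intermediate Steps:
t = -12 + 3*(-5 + √5)² (t = -12 + 3*(√(2 + 3) - 5)² = -12 + 3*(√5 - 5)² = -12 + 3*(-5 + √5)² ≈ 10.918)
v(H) = 78 - 30*√5
137*v(7) + 139 = 137*(78 - 30*√5) + 139 = (10686 - 4110*√5) + 139 = 10825 - 4110*√5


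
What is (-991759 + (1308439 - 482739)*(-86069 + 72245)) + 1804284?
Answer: -11413664275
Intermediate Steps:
(-991759 + (1308439 - 482739)*(-86069 + 72245)) + 1804284 = (-991759 + 825700*(-13824)) + 1804284 = (-991759 - 11414476800) + 1804284 = -11415468559 + 1804284 = -11413664275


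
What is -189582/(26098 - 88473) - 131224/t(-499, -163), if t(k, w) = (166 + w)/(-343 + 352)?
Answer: -24555101418/62375 ≈ -3.9367e+5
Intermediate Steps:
t(k, w) = 166/9 + w/9 (t(k, w) = (166 + w)/9 = (166 + w)*(⅑) = 166/9 + w/9)
-189582/(26098 - 88473) - 131224/t(-499, -163) = -189582/(26098 - 88473) - 131224/(166/9 + (⅑)*(-163)) = -189582/(-62375) - 131224/(166/9 - 163/9) = -189582*(-1/62375) - 131224/⅓ = 189582/62375 - 131224*3 = 189582/62375 - 393672 = -24555101418/62375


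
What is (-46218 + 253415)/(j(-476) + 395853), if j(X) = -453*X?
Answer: 207197/611481 ≈ 0.33884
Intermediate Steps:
(-46218 + 253415)/(j(-476) + 395853) = (-46218 + 253415)/(-453*(-476) + 395853) = 207197/(215628 + 395853) = 207197/611481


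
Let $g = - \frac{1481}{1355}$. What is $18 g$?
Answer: $- \frac{26658}{1355} \approx -19.674$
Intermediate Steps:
$g = - \frac{1481}{1355}$ ($g = \left(-1481\right) \frac{1}{1355} = - \frac{1481}{1355} \approx -1.093$)
$18 g = 18 \left(- \frac{1481}{1355}\right) = - \frac{26658}{1355}$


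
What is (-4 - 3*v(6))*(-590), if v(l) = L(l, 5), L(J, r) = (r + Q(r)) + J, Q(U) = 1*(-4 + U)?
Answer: 23600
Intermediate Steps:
Q(U) = -4 + U
L(J, r) = -4 + J + 2*r (L(J, r) = (r + (-4 + r)) + J = (-4 + 2*r) + J = -4 + J + 2*r)
v(l) = 6 + l (v(l) = -4 + l + 2*5 = -4 + l + 10 = 6 + l)
(-4 - 3*v(6))*(-590) = (-4 - 3*(6 + 6))*(-590) = (-4 - 3*12)*(-590) = (-4 - 36)*(-590) = -40*(-590) = 23600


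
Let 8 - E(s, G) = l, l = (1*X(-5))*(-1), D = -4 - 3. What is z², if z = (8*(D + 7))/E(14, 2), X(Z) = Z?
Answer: 0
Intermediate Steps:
D = -7
l = 5 (l = (1*(-5))*(-1) = -5*(-1) = 5)
E(s, G) = 3 (E(s, G) = 8 - 1*5 = 8 - 5 = 3)
z = 0 (z = (8*(-7 + 7))/3 = (8*0)*(⅓) = 0*(⅓) = 0)
z² = 0² = 0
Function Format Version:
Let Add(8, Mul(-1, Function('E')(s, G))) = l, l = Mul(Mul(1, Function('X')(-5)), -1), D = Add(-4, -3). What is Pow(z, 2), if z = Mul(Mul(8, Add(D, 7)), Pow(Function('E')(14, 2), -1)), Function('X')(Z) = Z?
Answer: 0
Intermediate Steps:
D = -7
l = 5 (l = Mul(Mul(1, -5), -1) = Mul(-5, -1) = 5)
Function('E')(s, G) = 3 (Function('E')(s, G) = Add(8, Mul(-1, 5)) = Add(8, -5) = 3)
z = 0 (z = Mul(Mul(8, Add(-7, 7)), Pow(3, -1)) = Mul(Mul(8, 0), Rational(1, 3)) = Mul(0, Rational(1, 3)) = 0)
Pow(z, 2) = Pow(0, 2) = 0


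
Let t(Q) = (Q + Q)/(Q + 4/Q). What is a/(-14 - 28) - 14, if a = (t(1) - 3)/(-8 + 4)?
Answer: -11773/840 ≈ -14.015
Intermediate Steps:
t(Q) = 2*Q/(Q + 4/Q) (t(Q) = (2*Q)/(Q + 4/Q) = 2*Q/(Q + 4/Q))
a = 13/20 (a = (2*1²/(4 + 1²) - 3)/(-8 + 4) = (2*1/(4 + 1) - 3)/(-4) = (2*1/5 - 3)*(-¼) = (2*1*(⅕) - 3)*(-¼) = (⅖ - 3)*(-¼) = -13/5*(-¼) = 13/20 ≈ 0.65000)
a/(-14 - 28) - 14 = 13/(20*(-14 - 28)) - 14 = (13/20)/(-42) - 14 = (13/20)*(-1/42) - 14 = -13/840 - 14 = -11773/840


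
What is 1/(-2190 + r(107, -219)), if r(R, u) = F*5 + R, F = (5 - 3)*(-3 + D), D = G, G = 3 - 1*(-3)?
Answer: -1/2053 ≈ -0.00048709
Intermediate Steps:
G = 6 (G = 3 + 3 = 6)
D = 6
F = 6 (F = (5 - 3)*(-3 + 6) = 2*3 = 6)
r(R, u) = 30 + R (r(R, u) = 6*5 + R = 30 + R)
1/(-2190 + r(107, -219)) = 1/(-2190 + (30 + 107)) = 1/(-2190 + 137) = 1/(-2053) = -1/2053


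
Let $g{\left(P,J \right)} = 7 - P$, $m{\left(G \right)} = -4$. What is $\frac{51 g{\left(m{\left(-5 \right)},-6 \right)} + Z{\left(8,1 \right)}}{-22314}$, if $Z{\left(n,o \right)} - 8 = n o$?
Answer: $- \frac{577}{22314} \approx -0.025858$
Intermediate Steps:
$Z{\left(n,o \right)} = 8 + n o$
$\frac{51 g{\left(m{\left(-5 \right)},-6 \right)} + Z{\left(8,1 \right)}}{-22314} = \frac{51 \left(7 - -4\right) + \left(8 + 8 \cdot 1\right)}{-22314} = \left(51 \left(7 + 4\right) + \left(8 + 8\right)\right) \left(- \frac{1}{22314}\right) = \left(51 \cdot 11 + 16\right) \left(- \frac{1}{22314}\right) = \left(561 + 16\right) \left(- \frac{1}{22314}\right) = 577 \left(- \frac{1}{22314}\right) = - \frac{577}{22314}$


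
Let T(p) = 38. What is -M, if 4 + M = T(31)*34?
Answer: -1288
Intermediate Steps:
M = 1288 (M = -4 + 38*34 = -4 + 1292 = 1288)
-M = -1*1288 = -1288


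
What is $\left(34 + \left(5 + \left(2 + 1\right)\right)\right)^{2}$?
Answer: $1764$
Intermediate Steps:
$\left(34 + \left(5 + \left(2 + 1\right)\right)\right)^{2} = \left(34 + \left(5 + 3\right)\right)^{2} = \left(34 + 8\right)^{2} = 42^{2} = 1764$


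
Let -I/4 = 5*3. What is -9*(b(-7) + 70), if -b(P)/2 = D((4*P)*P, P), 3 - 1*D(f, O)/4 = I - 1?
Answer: 3978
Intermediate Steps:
I = -60 (I = -20*3 = -4*15 = -60)
D(f, O) = 256 (D(f, O) = 12 - 4*(-60 - 1) = 12 - 4*(-61) = 12 + 244 = 256)
b(P) = -512 (b(P) = -2*256 = -512)
-9*(b(-7) + 70) = -9*(-512 + 70) = -9*(-442) = 3978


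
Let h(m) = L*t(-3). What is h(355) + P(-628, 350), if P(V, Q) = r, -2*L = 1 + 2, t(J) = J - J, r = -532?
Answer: -532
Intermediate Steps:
t(J) = 0
L = -3/2 (L = -(1 + 2)/2 = -1/2*3 = -3/2 ≈ -1.5000)
h(m) = 0 (h(m) = -3/2*0 = 0)
P(V, Q) = -532
h(355) + P(-628, 350) = 0 - 532 = -532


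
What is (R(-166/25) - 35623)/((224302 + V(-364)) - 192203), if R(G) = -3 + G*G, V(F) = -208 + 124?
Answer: -22238694/20009375 ≈ -1.1114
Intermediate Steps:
V(F) = -84
R(G) = -3 + G**2
(R(-166/25) - 35623)/((224302 + V(-364)) - 192203) = ((-3 + (-166/25)**2) - 35623)/((224302 - 84) - 192203) = ((-3 + (-166*1/25)**2) - 35623)/(224218 - 192203) = ((-3 + (-166/25)**2) - 35623)/32015 = ((-3 + 27556/625) - 35623)*(1/32015) = (25681/625 - 35623)*(1/32015) = -22238694/625*1/32015 = -22238694/20009375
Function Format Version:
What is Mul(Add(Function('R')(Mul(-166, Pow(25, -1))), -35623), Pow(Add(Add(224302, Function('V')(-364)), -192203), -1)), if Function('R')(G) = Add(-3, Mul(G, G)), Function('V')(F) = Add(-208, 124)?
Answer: Rational(-22238694, 20009375) ≈ -1.1114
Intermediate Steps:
Function('V')(F) = -84
Function('R')(G) = Add(-3, Pow(G, 2))
Mul(Add(Function('R')(Mul(-166, Pow(25, -1))), -35623), Pow(Add(Add(224302, Function('V')(-364)), -192203), -1)) = Mul(Add(Add(-3, Pow(Mul(-166, Pow(25, -1)), 2)), -35623), Pow(Add(Add(224302, -84), -192203), -1)) = Mul(Add(Add(-3, Pow(Mul(-166, Rational(1, 25)), 2)), -35623), Pow(Add(224218, -192203), -1)) = Mul(Add(Add(-3, Pow(Rational(-166, 25), 2)), -35623), Pow(32015, -1)) = Mul(Add(Add(-3, Rational(27556, 625)), -35623), Rational(1, 32015)) = Mul(Add(Rational(25681, 625), -35623), Rational(1, 32015)) = Mul(Rational(-22238694, 625), Rational(1, 32015)) = Rational(-22238694, 20009375)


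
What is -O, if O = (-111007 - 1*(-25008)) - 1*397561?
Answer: 483560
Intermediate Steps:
O = -483560 (O = (-111007 + 25008) - 397561 = -85999 - 397561 = -483560)
-O = -1*(-483560) = 483560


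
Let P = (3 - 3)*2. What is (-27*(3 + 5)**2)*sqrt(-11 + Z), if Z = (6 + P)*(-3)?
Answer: -1728*I*sqrt(29) ≈ -9305.6*I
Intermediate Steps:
P = 0 (P = 0*2 = 0)
Z = -18 (Z = (6 + 0)*(-3) = 6*(-3) = -18)
(-27*(3 + 5)**2)*sqrt(-11 + Z) = (-27*(3 + 5)**2)*sqrt(-11 - 18) = (-27*8**2)*sqrt(-29) = (-27*64)*(I*sqrt(29)) = -1728*I*sqrt(29)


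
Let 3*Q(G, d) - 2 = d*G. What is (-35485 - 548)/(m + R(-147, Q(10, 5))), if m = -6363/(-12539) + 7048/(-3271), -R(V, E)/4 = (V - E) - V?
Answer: -4433687943831/8328449855 ≈ -532.35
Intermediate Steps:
Q(G, d) = 2/3 + G*d/3 (Q(G, d) = 2/3 + (d*G)/3 = 2/3 + (G*d)/3 = 2/3 + G*d/3)
R(V, E) = 4*E (R(V, E) = -4*((V - E) - V) = -(-4)*E = 4*E)
m = -67561499/41015069 (m = -6363*(-1/12539) + 7048*(-1/3271) = 6363/12539 - 7048/3271 = -67561499/41015069 ≈ -1.6472)
(-35485 - 548)/(m + R(-147, Q(10, 5))) = (-35485 - 548)/(-67561499/41015069 + 4*(2/3 + (1/3)*10*5)) = -36033/(-67561499/41015069 + 4*(2/3 + 50/3)) = -36033/(-67561499/41015069 + 4*(52/3)) = -36033/(-67561499/41015069 + 208/3) = -36033/8328449855/123045207 = -36033*123045207/8328449855 = -4433687943831/8328449855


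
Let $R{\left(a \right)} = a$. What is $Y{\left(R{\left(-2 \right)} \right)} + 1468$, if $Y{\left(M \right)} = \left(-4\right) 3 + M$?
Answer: $1454$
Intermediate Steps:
$Y{\left(M \right)} = -12 + M$
$Y{\left(R{\left(-2 \right)} \right)} + 1468 = \left(-12 - 2\right) + 1468 = -14 + 1468 = 1454$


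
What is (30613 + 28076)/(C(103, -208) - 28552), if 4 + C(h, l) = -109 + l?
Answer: -58689/28873 ≈ -2.0327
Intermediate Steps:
C(h, l) = -113 + l (C(h, l) = -4 + (-109 + l) = -113 + l)
(30613 + 28076)/(C(103, -208) - 28552) = (30613 + 28076)/((-113 - 208) - 28552) = 58689/(-321 - 28552) = 58689/(-28873) = 58689*(-1/28873) = -58689/28873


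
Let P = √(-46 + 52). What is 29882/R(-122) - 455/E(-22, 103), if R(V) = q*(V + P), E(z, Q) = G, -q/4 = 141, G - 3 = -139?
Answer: 539224313/142650264 + 14941*√6/4195596 ≈ 3.7888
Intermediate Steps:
G = -136 (G = 3 - 139 = -136)
q = -564 (q = -4*141 = -564)
P = √6 ≈ 2.4495
E(z, Q) = -136
R(V) = -564*V - 564*√6 (R(V) = -564*(V + √6) = -564*V - 564*√6)
29882/R(-122) - 455/E(-22, 103) = 29882/(-564*(-122) - 564*√6) - 455/(-136) = 29882/(68808 - 564*√6) - 455*(-1/136) = 29882/(68808 - 564*√6) + 455/136 = 455/136 + 29882/(68808 - 564*√6)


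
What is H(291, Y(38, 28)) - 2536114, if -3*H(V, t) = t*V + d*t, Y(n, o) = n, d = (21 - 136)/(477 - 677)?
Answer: -152388437/60 ≈ -2.5398e+6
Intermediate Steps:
d = 23/40 (d = -115/(-200) = -115*(-1/200) = 23/40 ≈ 0.57500)
H(V, t) = -23*t/120 - V*t/3 (H(V, t) = -(t*V + 23*t/40)/3 = -(V*t + 23*t/40)/3 = -(23*t/40 + V*t)/3 = -23*t/120 - V*t/3)
H(291, Y(38, 28)) - 2536114 = -1/120*38*(23 + 40*291) - 2536114 = -1/120*38*(23 + 11640) - 2536114 = -1/120*38*11663 - 2536114 = -221597/60 - 2536114 = -152388437/60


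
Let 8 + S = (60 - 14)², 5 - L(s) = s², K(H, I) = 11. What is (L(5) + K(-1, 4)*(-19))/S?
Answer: -229/2108 ≈ -0.10863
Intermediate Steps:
L(s) = 5 - s²
S = 2108 (S = -8 + (60 - 14)² = -8 + 46² = -8 + 2116 = 2108)
(L(5) + K(-1, 4)*(-19))/S = ((5 - 1*5²) + 11*(-19))/2108 = ((5 - 1*25) - 209)*(1/2108) = ((5 - 25) - 209)*(1/2108) = (-20 - 209)*(1/2108) = -229*1/2108 = -229/2108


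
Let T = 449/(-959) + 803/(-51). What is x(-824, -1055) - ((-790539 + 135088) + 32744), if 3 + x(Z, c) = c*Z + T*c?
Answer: 73809991496/48909 ≈ 1.5091e+6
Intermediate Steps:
T = -792976/48909 (T = 449*(-1/959) + 803*(-1/51) = -449/959 - 803/51 = -792976/48909 ≈ -16.213)
x(Z, c) = -3 - 792976*c/48909 + Z*c (x(Z, c) = -3 + (c*Z - 792976*c/48909) = -3 + (Z*c - 792976*c/48909) = -3 + (-792976*c/48909 + Z*c) = -3 - 792976*c/48909 + Z*c)
x(-824, -1055) - ((-790539 + 135088) + 32744) = (-3 - 792976/48909*(-1055) - 824*(-1055)) - ((-790539 + 135088) + 32744) = (-3 + 836589680/48909 + 869320) - (-655451 + 32744) = 43354014833/48909 - 1*(-622707) = 43354014833/48909 + 622707 = 73809991496/48909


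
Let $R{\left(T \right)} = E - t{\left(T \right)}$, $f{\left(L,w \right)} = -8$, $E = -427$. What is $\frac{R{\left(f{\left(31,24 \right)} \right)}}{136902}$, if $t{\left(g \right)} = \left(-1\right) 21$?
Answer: $- \frac{203}{68451} \approx -0.0029656$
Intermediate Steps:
$t{\left(g \right)} = -21$
$R{\left(T \right)} = -406$ ($R{\left(T \right)} = -427 - -21 = -427 + 21 = -406$)
$\frac{R{\left(f{\left(31,24 \right)} \right)}}{136902} = - \frac{406}{136902} = \left(-406\right) \frac{1}{136902} = - \frac{203}{68451}$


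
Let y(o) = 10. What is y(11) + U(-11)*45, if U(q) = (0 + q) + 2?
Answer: -395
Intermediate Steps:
U(q) = 2 + q (U(q) = q + 2 = 2 + q)
y(11) + U(-11)*45 = 10 + (2 - 11)*45 = 10 - 9*45 = 10 - 405 = -395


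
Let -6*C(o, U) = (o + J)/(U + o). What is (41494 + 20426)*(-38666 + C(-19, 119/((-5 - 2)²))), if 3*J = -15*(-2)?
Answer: -69431925420/29 ≈ -2.3942e+9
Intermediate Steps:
J = 10 (J = (-15*(-2))/3 = (⅓)*30 = 10)
C(o, U) = -(10 + o)/(6*(U + o)) (C(o, U) = -(o + 10)/(6*(U + o)) = -(10 + o)/(6*(U + o)))
(41494 + 20426)*(-38666 + C(-19, 119/((-5 - 2)²))) = (41494 + 20426)*(-38666 + (-10 - 1*(-19))/(6*(119/((-5 - 2)²) - 19))) = 61920*(-38666 + (-10 + 19)/(6*(119/((-7)²) - 19))) = 61920*(-38666 + (⅙)*9/(119/49 - 19)) = 61920*(-38666 + (⅙)*9/(119*(1/49) - 19)) = 61920*(-38666 + (⅙)*9/(17/7 - 19)) = 61920*(-38666 + (⅙)*9/(-116/7)) = 61920*(-38666 + (⅙)*(-7/116)*9) = 61920*(-38666 - 21/232) = 61920*(-8970533/232) = -69431925420/29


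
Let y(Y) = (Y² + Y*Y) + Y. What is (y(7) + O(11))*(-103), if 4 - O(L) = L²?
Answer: 1236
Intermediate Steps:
O(L) = 4 - L²
y(Y) = Y + 2*Y² (y(Y) = (Y² + Y²) + Y = 2*Y² + Y = Y + 2*Y²)
(y(7) + O(11))*(-103) = (7*(1 + 2*7) + (4 - 1*11²))*(-103) = (7*(1 + 14) + (4 - 1*121))*(-103) = (7*15 + (4 - 121))*(-103) = (105 - 117)*(-103) = -12*(-103) = 1236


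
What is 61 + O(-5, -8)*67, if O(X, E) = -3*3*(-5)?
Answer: 3076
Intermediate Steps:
O(X, E) = 45 (O(X, E) = -9*(-5) = 45)
61 + O(-5, -8)*67 = 61 + 45*67 = 61 + 3015 = 3076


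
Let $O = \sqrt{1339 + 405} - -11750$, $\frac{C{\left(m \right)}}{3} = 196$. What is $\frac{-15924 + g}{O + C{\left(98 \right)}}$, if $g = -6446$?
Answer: $- \frac{13800053}{7611225} + \frac{4474 \sqrt{109}}{7611225} \approx -1.807$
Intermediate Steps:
$C{\left(m \right)} = 588$ ($C{\left(m \right)} = 3 \cdot 196 = 588$)
$O = 11750 + 4 \sqrt{109}$ ($O = \sqrt{1744} + 11750 = 4 \sqrt{109} + 11750 = 11750 + 4 \sqrt{109} \approx 11792.0$)
$\frac{-15924 + g}{O + C{\left(98 \right)}} = \frac{-15924 - 6446}{\left(11750 + 4 \sqrt{109}\right) + 588} = - \frac{22370}{12338 + 4 \sqrt{109}}$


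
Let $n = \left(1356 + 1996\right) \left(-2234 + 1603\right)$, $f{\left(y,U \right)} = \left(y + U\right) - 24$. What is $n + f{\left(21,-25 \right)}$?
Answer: $-2115140$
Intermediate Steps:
$f{\left(y,U \right)} = -24 + U + y$ ($f{\left(y,U \right)} = \left(U + y\right) - 24 = -24 + U + y$)
$n = -2115112$ ($n = 3352 \left(-631\right) = -2115112$)
$n + f{\left(21,-25 \right)} = -2115112 - 28 = -2115140$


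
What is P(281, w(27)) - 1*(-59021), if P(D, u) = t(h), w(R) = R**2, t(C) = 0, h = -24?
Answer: 59021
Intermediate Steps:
P(D, u) = 0
P(281, w(27)) - 1*(-59021) = 0 - 1*(-59021) = 0 + 59021 = 59021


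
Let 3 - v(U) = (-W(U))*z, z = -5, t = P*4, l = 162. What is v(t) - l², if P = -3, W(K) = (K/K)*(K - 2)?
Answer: -26171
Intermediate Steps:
W(K) = -2 + K (W(K) = 1*(-2 + K) = -2 + K)
t = -12 (t = -3*4 = -12)
v(U) = 13 - 5*U (v(U) = 3 - (-(-2 + U))*(-5) = 3 - (2 - U)*(-5) = 3 - (-10 + 5*U) = 3 + (10 - 5*U) = 13 - 5*U)
v(t) - l² = (13 - 5*(-12)) - 1*162² = (13 + 60) - 1*26244 = 73 - 26244 = -26171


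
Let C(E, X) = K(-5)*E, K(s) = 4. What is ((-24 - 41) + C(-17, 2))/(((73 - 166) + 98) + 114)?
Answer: -19/17 ≈ -1.1176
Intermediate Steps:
C(E, X) = 4*E
((-24 - 41) + C(-17, 2))/(((73 - 166) + 98) + 114) = ((-24 - 41) + 4*(-17))/(((73 - 166) + 98) + 114) = (-65 - 68)/((-93 + 98) + 114) = -133/(5 + 114) = -133/119 = -133*1/119 = -19/17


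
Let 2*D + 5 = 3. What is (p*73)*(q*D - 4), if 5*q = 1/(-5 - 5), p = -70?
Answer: 101689/5 ≈ 20338.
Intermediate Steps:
D = -1 (D = -5/2 + (½)*3 = -5/2 + 3/2 = -1)
q = -1/50 (q = 1/(5*(-5 - 5)) = (⅕)/(-10) = (⅕)*(-⅒) = -1/50 ≈ -0.020000)
(p*73)*(q*D - 4) = (-70*73)*(-1/50*(-1) - 4) = -5110*(1/50 - 4) = -5110*(-199/50) = 101689/5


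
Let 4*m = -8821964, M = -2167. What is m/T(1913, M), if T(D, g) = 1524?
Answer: -2205491/1524 ≈ -1447.2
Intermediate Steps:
m = -2205491 (m = (¼)*(-8821964) = -2205491)
m/T(1913, M) = -2205491/1524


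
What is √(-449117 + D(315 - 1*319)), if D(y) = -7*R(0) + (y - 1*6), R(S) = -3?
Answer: 17*I*√1554 ≈ 670.15*I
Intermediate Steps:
D(y) = 15 + y (D(y) = -7*(-3) + (y - 1*6) = 21 + (y - 6) = 21 + (-6 + y) = 15 + y)
√(-449117 + D(315 - 1*319)) = √(-449117 + (15 + (315 - 1*319))) = √(-449117 + (15 + (315 - 319))) = √(-449117 + (15 - 4)) = √(-449117 + 11) = √(-449106) = 17*I*√1554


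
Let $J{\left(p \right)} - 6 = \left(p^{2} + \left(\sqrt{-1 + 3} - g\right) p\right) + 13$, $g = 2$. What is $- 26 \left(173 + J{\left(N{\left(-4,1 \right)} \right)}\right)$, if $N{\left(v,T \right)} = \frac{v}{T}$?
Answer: $-5616 + 104 \sqrt{2} \approx -5468.9$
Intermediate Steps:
$J{\left(p \right)} = 19 + p^{2} + p \left(-2 + \sqrt{2}\right)$ ($J{\left(p \right)} = 6 + \left(\left(p^{2} + \left(\sqrt{-1 + 3} - 2\right) p\right) + 13\right) = 6 + \left(\left(p^{2} + \left(\sqrt{2} - 2\right) p\right) + 13\right) = 6 + \left(\left(p^{2} + \left(-2 + \sqrt{2}\right) p\right) + 13\right) = 6 + \left(\left(p^{2} + p \left(-2 + \sqrt{2}\right)\right) + 13\right) = 6 + \left(13 + p^{2} + p \left(-2 + \sqrt{2}\right)\right) = 19 + p^{2} + p \left(-2 + \sqrt{2}\right)$)
$- 26 \left(173 + J{\left(N{\left(-4,1 \right)} \right)}\right) = - 26 \left(173 + \left(19 + \left(- \frac{4}{1}\right)^{2} - 2 \left(- \frac{4}{1}\right) + - \frac{4}{1} \sqrt{2}\right)\right) = - 26 \left(173 + \left(19 + \left(\left(-4\right) 1\right)^{2} - 2 \left(\left(-4\right) 1\right) + \left(-4\right) 1 \sqrt{2}\right)\right) = - 26 \left(173 + \left(19 + \left(-4\right)^{2} - -8 - 4 \sqrt{2}\right)\right) = - 26 \left(173 + \left(19 + 16 + 8 - 4 \sqrt{2}\right)\right) = - 26 \left(173 + \left(43 - 4 \sqrt{2}\right)\right) = - 26 \left(216 - 4 \sqrt{2}\right) = -5616 + 104 \sqrt{2}$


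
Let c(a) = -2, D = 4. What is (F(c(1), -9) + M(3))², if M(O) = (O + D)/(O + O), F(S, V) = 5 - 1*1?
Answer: 961/36 ≈ 26.694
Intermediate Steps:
F(S, V) = 4 (F(S, V) = 5 - 1 = 4)
M(O) = (4 + O)/(2*O) (M(O) = (O + 4)/(O + O) = (4 + O)/((2*O)) = (4 + O)*(1/(2*O)) = (4 + O)/(2*O))
(F(c(1), -9) + M(3))² = (4 + (½)*(4 + 3)/3)² = (4 + (½)*(⅓)*7)² = (4 + 7/6)² = (31/6)² = 961/36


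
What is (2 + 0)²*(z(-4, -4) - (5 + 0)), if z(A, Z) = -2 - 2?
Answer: -36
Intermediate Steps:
z(A, Z) = -4
(2 + 0)²*(z(-4, -4) - (5 + 0)) = (2 + 0)²*(-4 - (5 + 0)) = 2²*(-4 - 1*5) = 4*(-4 - 5) = 4*(-9) = -36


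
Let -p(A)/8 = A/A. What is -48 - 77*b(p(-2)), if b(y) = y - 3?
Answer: 799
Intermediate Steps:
p(A) = -8 (p(A) = -8*A/A = -8*1 = -8)
b(y) = -3 + y
-48 - 77*b(p(-2)) = -48 - 77*(-3 - 8) = -48 - 77*(-11) = -48 + 847 = 799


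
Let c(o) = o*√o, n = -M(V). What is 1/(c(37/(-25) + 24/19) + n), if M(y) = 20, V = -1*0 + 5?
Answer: -2143437500/42869842727 + 244625*I*√1957/42869842727 ≈ -0.049999 + 0.00025243*I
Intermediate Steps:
V = 5 (V = 0 + 5 = 5)
n = -20 (n = -1*20 = -20)
c(o) = o^(3/2)
1/(c(37/(-25) + 24/19) + n) = 1/((37/(-25) + 24/19)^(3/2) - 20) = 1/((37*(-1/25) + 24*(1/19))^(3/2) - 20) = 1/((-37/25 + 24/19)^(3/2) - 20) = 1/((-103/475)^(3/2) - 20) = 1/(-103*I*√1957/45125 - 20) = 1/(-20 - 103*I*√1957/45125)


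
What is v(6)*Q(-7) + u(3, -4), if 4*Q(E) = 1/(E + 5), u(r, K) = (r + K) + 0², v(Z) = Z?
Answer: -7/4 ≈ -1.7500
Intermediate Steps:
u(r, K) = K + r (u(r, K) = (K + r) + 0 = K + r)
Q(E) = 1/(4*(5 + E)) (Q(E) = 1/(4*(E + 5)) = 1/(4*(5 + E)))
v(6)*Q(-7) + u(3, -4) = 6*(1/(4*(5 - 7))) + (-4 + 3) = 6*((¼)/(-2)) - 1 = 6*((¼)*(-½)) - 1 = 6*(-⅛) - 1 = -¾ - 1 = -7/4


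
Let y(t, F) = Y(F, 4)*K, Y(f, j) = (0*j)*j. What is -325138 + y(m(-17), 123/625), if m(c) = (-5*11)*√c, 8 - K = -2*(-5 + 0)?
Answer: -325138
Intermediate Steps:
Y(f, j) = 0 (Y(f, j) = 0*j = 0)
K = -2 (K = 8 - (-2)*(-5 + 0) = 8 - (-2)*(-5) = 8 - 1*10 = 8 - 10 = -2)
m(c) = -55*√c
y(t, F) = 0 (y(t, F) = 0*(-2) = 0)
-325138 + y(m(-17), 123/625) = -325138 + 0 = -325138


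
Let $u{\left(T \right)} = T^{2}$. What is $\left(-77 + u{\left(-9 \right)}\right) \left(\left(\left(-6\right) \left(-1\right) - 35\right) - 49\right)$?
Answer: $-312$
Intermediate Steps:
$\left(-77 + u{\left(-9 \right)}\right) \left(\left(\left(-6\right) \left(-1\right) - 35\right) - 49\right) = \left(-77 + \left(-9\right)^{2}\right) \left(\left(\left(-6\right) \left(-1\right) - 35\right) - 49\right) = \left(-77 + 81\right) \left(\left(6 - 35\right) - 49\right) = 4 \left(-29 - 49\right) = 4 \left(-78\right) = -312$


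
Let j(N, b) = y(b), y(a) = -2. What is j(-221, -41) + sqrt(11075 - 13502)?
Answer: -2 + I*sqrt(2427) ≈ -2.0 + 49.265*I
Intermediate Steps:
j(N, b) = -2
j(-221, -41) + sqrt(11075 - 13502) = -2 + sqrt(11075 - 13502) = -2 + sqrt(-2427) = -2 + I*sqrt(2427)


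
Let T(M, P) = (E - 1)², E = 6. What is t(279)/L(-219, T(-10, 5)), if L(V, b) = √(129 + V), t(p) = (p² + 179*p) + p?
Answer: -42687*I*√10/10 ≈ -13499.0*I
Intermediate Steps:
T(M, P) = 25 (T(M, P) = (6 - 1)² = 5² = 25)
t(p) = p² + 180*p
t(279)/L(-219, T(-10, 5)) = (279*(180 + 279))/(√(129 - 219)) = (279*459)/(√(-90)) = 128061/((3*I*√10)) = 128061*(-I*√10/30) = -42687*I*√10/10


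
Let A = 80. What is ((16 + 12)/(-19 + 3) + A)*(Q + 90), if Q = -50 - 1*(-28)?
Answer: 5321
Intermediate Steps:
Q = -22 (Q = -50 + 28 = -22)
((16 + 12)/(-19 + 3) + A)*(Q + 90) = ((16 + 12)/(-19 + 3) + 80)*(-22 + 90) = (28/(-16) + 80)*68 = (28*(-1/16) + 80)*68 = (-7/4 + 80)*68 = (313/4)*68 = 5321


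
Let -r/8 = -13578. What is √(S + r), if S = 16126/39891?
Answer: √172853132564010/39891 ≈ 329.58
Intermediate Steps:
r = 108624 (r = -8*(-13578) = 108624)
S = 16126/39891 (S = 16126*(1/39891) = 16126/39891 ≈ 0.40425)
√(S + r) = √(16126/39891 + 108624) = √(4333136110/39891) = √172853132564010/39891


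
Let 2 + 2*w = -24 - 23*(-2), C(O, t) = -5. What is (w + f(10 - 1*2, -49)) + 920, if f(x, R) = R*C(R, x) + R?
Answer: 1126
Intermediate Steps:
f(x, R) = -4*R (f(x, R) = R*(-5) + R = -5*R + R = -4*R)
w = 10 (w = -1 + (-24 - 23*(-2))/2 = -1 + (-24 + 46)/2 = -1 + (1/2)*22 = -1 + 11 = 10)
(w + f(10 - 1*2, -49)) + 920 = (10 - 4*(-49)) + 920 = (10 + 196) + 920 = 206 + 920 = 1126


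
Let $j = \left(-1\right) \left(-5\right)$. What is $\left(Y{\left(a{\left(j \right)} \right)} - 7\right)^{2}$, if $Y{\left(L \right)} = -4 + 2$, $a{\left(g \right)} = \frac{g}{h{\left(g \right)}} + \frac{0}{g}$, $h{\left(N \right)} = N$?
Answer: $81$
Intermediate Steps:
$j = 5$
$a{\left(g \right)} = 1$ ($a{\left(g \right)} = \frac{g}{g} + \frac{0}{g} = 1 + 0 = 1$)
$Y{\left(L \right)} = -2$
$\left(Y{\left(a{\left(j \right)} \right)} - 7\right)^{2} = \left(-2 - 7\right)^{2} = \left(-9\right)^{2} = 81$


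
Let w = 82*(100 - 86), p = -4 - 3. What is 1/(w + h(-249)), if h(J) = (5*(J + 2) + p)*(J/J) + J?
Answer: -1/343 ≈ -0.0029155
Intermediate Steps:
p = -7
w = 1148 (w = 82*14 = 1148)
h(J) = 3 + 6*J (h(J) = (5*(J + 2) - 7)*(J/J) + J = (5*(2 + J) - 7)*1 + J = ((10 + 5*J) - 7)*1 + J = (3 + 5*J)*1 + J = (3 + 5*J) + J = 3 + 6*J)
1/(w + h(-249)) = 1/(1148 + (3 + 6*(-249))) = 1/(1148 + (3 - 1494)) = 1/(1148 - 1491) = 1/(-343) = -1/343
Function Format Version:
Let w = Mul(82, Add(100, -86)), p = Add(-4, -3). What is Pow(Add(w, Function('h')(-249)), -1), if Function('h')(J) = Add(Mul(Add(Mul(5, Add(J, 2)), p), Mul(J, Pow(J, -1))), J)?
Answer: Rational(-1, 343) ≈ -0.0029155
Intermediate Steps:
p = -7
w = 1148 (w = Mul(82, 14) = 1148)
Function('h')(J) = Add(3, Mul(6, J)) (Function('h')(J) = Add(Mul(Add(Mul(5, Add(J, 2)), -7), Mul(J, Pow(J, -1))), J) = Add(Mul(Add(Mul(5, Add(2, J)), -7), 1), J) = Add(Mul(Add(Add(10, Mul(5, J)), -7), 1), J) = Add(Mul(Add(3, Mul(5, J)), 1), J) = Add(Add(3, Mul(5, J)), J) = Add(3, Mul(6, J)))
Pow(Add(w, Function('h')(-249)), -1) = Pow(Add(1148, Add(3, Mul(6, -249))), -1) = Pow(Add(1148, Add(3, -1494)), -1) = Pow(Add(1148, -1491), -1) = Pow(-343, -1) = Rational(-1, 343)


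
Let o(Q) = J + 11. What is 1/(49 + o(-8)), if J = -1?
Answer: 1/59 ≈ 0.016949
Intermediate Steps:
o(Q) = 10 (o(Q) = -1 + 11 = 10)
1/(49 + o(-8)) = 1/(49 + 10) = 1/59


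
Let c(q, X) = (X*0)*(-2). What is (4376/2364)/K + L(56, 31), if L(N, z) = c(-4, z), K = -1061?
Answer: -1094/627051 ≈ -0.0017447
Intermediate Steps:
c(q, X) = 0 (c(q, X) = 0*(-2) = 0)
L(N, z) = 0
(4376/2364)/K + L(56, 31) = (4376/2364)/(-1061) + 0 = (4376*(1/2364))*(-1/1061) + 0 = (1094/591)*(-1/1061) + 0 = -1094/627051 + 0 = -1094/627051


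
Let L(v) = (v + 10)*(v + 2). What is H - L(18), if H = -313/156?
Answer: -87673/156 ≈ -562.01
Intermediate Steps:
L(v) = (2 + v)*(10 + v) (L(v) = (10 + v)*(2 + v) = (2 + v)*(10 + v))
H = -313/156 (H = -313*1/156 = -313/156 ≈ -2.0064)
H - L(18) = -313/156 - (20 + 18² + 12*18) = -313/156 - (20 + 324 + 216) = -313/156 - 1*560 = -313/156 - 560 = -87673/156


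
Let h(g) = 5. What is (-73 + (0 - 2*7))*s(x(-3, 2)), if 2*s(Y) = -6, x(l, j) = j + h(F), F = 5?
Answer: 261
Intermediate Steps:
x(l, j) = 5 + j (x(l, j) = j + 5 = 5 + j)
s(Y) = -3 (s(Y) = (½)*(-6) = -3)
(-73 + (0 - 2*7))*s(x(-3, 2)) = (-73 + (0 - 2*7))*(-3) = (-73 + (0 - 14))*(-3) = (-73 - 14)*(-3) = -87*(-3) = 261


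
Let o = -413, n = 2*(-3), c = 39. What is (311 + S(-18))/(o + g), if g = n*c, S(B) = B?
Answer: -293/647 ≈ -0.45286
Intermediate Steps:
n = -6
g = -234 (g = -6*39 = -234)
(311 + S(-18))/(o + g) = (311 - 18)/(-413 - 234) = 293/(-647) = 293*(-1/647) = -293/647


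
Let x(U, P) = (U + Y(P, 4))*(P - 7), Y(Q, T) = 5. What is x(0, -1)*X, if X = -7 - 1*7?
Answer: 560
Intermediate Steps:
x(U, P) = (-7 + P)*(5 + U) (x(U, P) = (U + 5)*(P - 7) = (5 + U)*(-7 + P) = (-7 + P)*(5 + U))
X = -14 (X = -7 - 7 = -14)
x(0, -1)*X = (-35 - 7*0 + 5*(-1) - 1*0)*(-14) = (-35 + 0 - 5 + 0)*(-14) = -40*(-14) = 560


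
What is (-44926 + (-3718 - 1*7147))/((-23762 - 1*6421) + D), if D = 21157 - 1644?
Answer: 55791/10670 ≈ 5.2288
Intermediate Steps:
D = 19513
(-44926 + (-3718 - 1*7147))/((-23762 - 1*6421) + D) = (-44926 + (-3718 - 1*7147))/((-23762 - 1*6421) + 19513) = (-44926 + (-3718 - 7147))/((-23762 - 6421) + 19513) = (-44926 - 10865)/(-30183 + 19513) = -55791/(-10670) = -55791*(-1/10670) = 55791/10670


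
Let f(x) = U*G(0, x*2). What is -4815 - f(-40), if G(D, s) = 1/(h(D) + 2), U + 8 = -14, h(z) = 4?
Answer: -14434/3 ≈ -4811.3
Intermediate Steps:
U = -22 (U = -8 - 14 = -22)
G(D, s) = ⅙ (G(D, s) = 1/(4 + 2) = 1/6 = ⅙)
f(x) = -11/3 (f(x) = -22*⅙ = -11/3)
-4815 - f(-40) = -4815 - 1*(-11/3) = -4815 + 11/3 = -14434/3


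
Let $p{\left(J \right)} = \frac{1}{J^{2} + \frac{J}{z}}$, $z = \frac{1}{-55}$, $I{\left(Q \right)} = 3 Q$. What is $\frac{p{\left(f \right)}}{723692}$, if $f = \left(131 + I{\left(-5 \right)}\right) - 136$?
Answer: $\frac{1}{1085538000} \approx 9.212 \cdot 10^{-10}$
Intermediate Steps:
$z = - \frac{1}{55} \approx -0.018182$
$f = -20$ ($f = \left(131 + 3 \left(-5\right)\right) - 136 = \left(131 - 15\right) - 136 = 116 - 136 = -20$)
$p{\left(J \right)} = \frac{1}{J^{2} - 55 J}$ ($p{\left(J \right)} = \frac{1}{J^{2} + \frac{J}{- \frac{1}{55}}} = \frac{1}{J^{2} - 55 J}$)
$\frac{p{\left(f \right)}}{723692} = \frac{\frac{1}{-20} \frac{1}{-55 - 20}}{723692} = - \frac{1}{20 \left(-75\right)} \frac{1}{723692} = \left(- \frac{1}{20}\right) \left(- \frac{1}{75}\right) \frac{1}{723692} = \frac{1}{1500} \cdot \frac{1}{723692} = \frac{1}{1085538000}$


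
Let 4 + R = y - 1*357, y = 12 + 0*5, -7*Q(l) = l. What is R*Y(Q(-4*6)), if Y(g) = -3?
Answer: 1047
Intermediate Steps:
Q(l) = -l/7
y = 12 (y = 12 + 0 = 12)
R = -349 (R = -4 + (12 - 1*357) = -4 + (12 - 357) = -4 - 345 = -349)
R*Y(Q(-4*6)) = -349*(-3) = 1047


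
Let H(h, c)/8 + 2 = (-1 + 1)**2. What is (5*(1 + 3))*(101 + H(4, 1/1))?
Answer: 1700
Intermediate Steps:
H(h, c) = -16 (H(h, c) = -16 + 8*(-1 + 1)**2 = -16 + 8*0**2 = -16 + 8*0 = -16 + 0 = -16)
(5*(1 + 3))*(101 + H(4, 1/1)) = (5*(1 + 3))*(101 - 16) = (5*4)*85 = 20*85 = 1700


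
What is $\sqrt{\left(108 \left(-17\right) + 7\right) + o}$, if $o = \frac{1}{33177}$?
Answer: $\frac{2 i \sqrt{503301161391}}{33177} \approx 42.767 i$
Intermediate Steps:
$o = \frac{1}{33177} \approx 3.0141 \cdot 10^{-5}$
$\sqrt{\left(108 \left(-17\right) + 7\right) + o} = \sqrt{\left(108 \left(-17\right) + 7\right) + \frac{1}{33177}} = \sqrt{\left(-1836 + 7\right) + \frac{1}{33177}} = \sqrt{-1829 + \frac{1}{33177}} = \sqrt{- \frac{60680732}{33177}} = \frac{2 i \sqrt{503301161391}}{33177}$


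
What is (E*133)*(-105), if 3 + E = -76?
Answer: 1103235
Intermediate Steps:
E = -79 (E = -3 - 76 = -79)
(E*133)*(-105) = -79*133*(-105) = -10507*(-105) = 1103235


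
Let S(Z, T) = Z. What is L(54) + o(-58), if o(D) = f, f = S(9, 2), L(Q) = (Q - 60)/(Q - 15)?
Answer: 115/13 ≈ 8.8462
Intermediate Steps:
L(Q) = (-60 + Q)/(-15 + Q)
f = 9
o(D) = 9
L(54) + o(-58) = (-60 + 54)/(-15 + 54) + 9 = -6/39 + 9 = (1/39)*(-6) + 9 = -2/13 + 9 = 115/13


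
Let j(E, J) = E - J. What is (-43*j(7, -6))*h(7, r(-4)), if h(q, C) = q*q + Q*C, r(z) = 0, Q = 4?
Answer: -27391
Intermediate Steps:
h(q, C) = q**2 + 4*C (h(q, C) = q*q + 4*C = q**2 + 4*C)
(-43*j(7, -6))*h(7, r(-4)) = (-43*(7 - 1*(-6)))*(7**2 + 4*0) = (-43*(7 + 6))*(49 + 0) = -43*13*49 = -559*49 = -27391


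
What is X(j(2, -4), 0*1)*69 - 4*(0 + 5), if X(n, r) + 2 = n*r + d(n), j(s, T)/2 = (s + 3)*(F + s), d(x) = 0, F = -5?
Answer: -158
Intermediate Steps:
j(s, T) = 2*(-5 + s)*(3 + s) (j(s, T) = 2*((s + 3)*(-5 + s)) = 2*((3 + s)*(-5 + s)) = 2*((-5 + s)*(3 + s)) = 2*(-5 + s)*(3 + s))
X(n, r) = -2 + n*r (X(n, r) = -2 + (n*r + 0) = -2 + n*r)
X(j(2, -4), 0*1)*69 - 4*(0 + 5) = (-2 + (-30 - 4*2 + 2*2²)*(0*1))*69 - 4*(0 + 5) = (-2 + (-30 - 8 + 2*4)*0)*69 - 4*5 = (-2 + (-30 - 8 + 8)*0)*69 - 20 = (-2 - 30*0)*69 - 20 = (-2 + 0)*69 - 20 = -2*69 - 20 = -138 - 20 = -158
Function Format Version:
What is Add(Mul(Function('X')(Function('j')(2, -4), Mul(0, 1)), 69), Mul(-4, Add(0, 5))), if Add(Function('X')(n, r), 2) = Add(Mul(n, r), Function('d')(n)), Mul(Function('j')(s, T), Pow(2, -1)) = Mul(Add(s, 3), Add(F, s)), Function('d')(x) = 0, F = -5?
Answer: -158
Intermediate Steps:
Function('j')(s, T) = Mul(2, Add(-5, s), Add(3, s)) (Function('j')(s, T) = Mul(2, Mul(Add(s, 3), Add(-5, s))) = Mul(2, Mul(Add(3, s), Add(-5, s))) = Mul(2, Mul(Add(-5, s), Add(3, s))) = Mul(2, Add(-5, s), Add(3, s)))
Function('X')(n, r) = Add(-2, Mul(n, r)) (Function('X')(n, r) = Add(-2, Add(Mul(n, r), 0)) = Add(-2, Mul(n, r)))
Add(Mul(Function('X')(Function('j')(2, -4), Mul(0, 1)), 69), Mul(-4, Add(0, 5))) = Add(Mul(Add(-2, Mul(Add(-30, Mul(-4, 2), Mul(2, Pow(2, 2))), Mul(0, 1))), 69), Mul(-4, Add(0, 5))) = Add(Mul(Add(-2, Mul(Add(-30, -8, Mul(2, 4)), 0)), 69), Mul(-4, 5)) = Add(Mul(Add(-2, Mul(Add(-30, -8, 8), 0)), 69), -20) = Add(Mul(Add(-2, Mul(-30, 0)), 69), -20) = Add(Mul(Add(-2, 0), 69), -20) = Add(Mul(-2, 69), -20) = Add(-138, -20) = -158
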